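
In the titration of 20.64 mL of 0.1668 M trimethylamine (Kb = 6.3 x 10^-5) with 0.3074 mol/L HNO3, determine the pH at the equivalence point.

5.38

n((CH3)3N) = 0.1668 x 0.02064 = 0.003443 mol; V(HNO3) at equivalence = 0.003443/0.3074 = 0.01120 L.
At equivalence the base is fully converted to (CH3)3NH+; total volume = 0.03184 L, so [(CH3)3NH+] = 0.003443/0.03184 = 0.1081 M.
Ka((CH3)3NH+) = Kw/Kb = 1.0e-14 / 6.3 x 10^-5 = 1.59e-10.
[H^+] = sqrt(Ka x [(CH3)3NH+]) = sqrt(1.59e-10 x 0.1081) = 4.14e-6 M.
pH = -log(4.14e-6) = 5.38.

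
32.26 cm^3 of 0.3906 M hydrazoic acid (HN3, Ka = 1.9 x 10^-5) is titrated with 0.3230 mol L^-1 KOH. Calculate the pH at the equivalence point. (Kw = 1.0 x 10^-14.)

8.98

n(HN3) = 0.3906 x 0.03226 = 0.01260 mol; V(KOH) at equivalence = 0.01260/0.3230 = 0.03901 L.
At equivalence all the acid is converted to N3-; total volume = 0.03226 + 0.03901 = 0.07127 L, so [N3-] = 0.01260/0.07127 = 0.1768 M.
Kb = Kw/Ka = 1.0e-14 / 1.9 x 10^-5 = 5.26e-10.
[OH^-] = sqrt(Kb x [N3-]) = sqrt(5.26e-10 x 0.1768) = 9.65e-6 M.
pOH = 5.02, so pH = 14.00 - 5.02 = 8.98.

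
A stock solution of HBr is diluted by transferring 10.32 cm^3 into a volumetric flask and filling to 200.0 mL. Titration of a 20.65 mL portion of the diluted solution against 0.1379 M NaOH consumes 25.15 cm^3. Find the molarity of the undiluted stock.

3.25 M

n(NaOH) = 0.1379 x 0.02515 = 0.003468 mol.
n(HBr) in the aliquot = 0.003468 mol.
[diluted HBr] = 0.003468 / 0.02065 = 0.1680 M.
Dilution factor = 200.0/10.32 = 19.38, so [stock] = 0.1680 x 19.38 = 3.25 M.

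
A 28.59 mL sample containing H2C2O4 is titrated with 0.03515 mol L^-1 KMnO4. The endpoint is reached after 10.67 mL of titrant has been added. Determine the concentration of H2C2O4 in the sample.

0.0328 M

n(KMnO4) = 0.03515 x 0.01067 = 0.0003751 mol.
From the balanced equation, 2 mol KMnO4 reacts with 5 mol H2C2O4, so n(H2C2O4) = 0.0003751 x 5/2 = 0.0009376 mol.
[H2C2O4] = 0.0009376 / 0.02859 L = 0.0328 M.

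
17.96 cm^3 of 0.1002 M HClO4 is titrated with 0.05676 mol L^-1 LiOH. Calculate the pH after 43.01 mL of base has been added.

n(acid) = 0.1002 x 0.01796 = 0.001800 mol; n(LiOH) added = 0.05676 x 0.04301 = 0.002441 mol.
Base is in excess by 0.002441 - 0.001800 = 0.0006417 mol in a total volume of 0.06097 L.
[OH^-] = 0.0006417/0.06097 = 0.01052 M, so pOH = 1.98 and pH = 14.00 - 1.98 = 12.02.

12.02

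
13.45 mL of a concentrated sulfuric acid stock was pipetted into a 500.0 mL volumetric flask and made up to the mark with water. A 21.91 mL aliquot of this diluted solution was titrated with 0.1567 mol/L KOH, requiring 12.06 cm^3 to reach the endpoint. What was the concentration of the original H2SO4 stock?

1.60 M

n(KOH) = 0.1567 x 0.01206 = 0.001890 mol.
n(H2SO4) in the aliquot = 0.001890 x 1/2 = 0.0009449 mol.
[diluted H2SO4] = 0.0009449 / 0.02191 = 0.04313 M.
Dilution factor = 500.0/13.45 = 37.17, so [stock] = 0.04313 x 37.17 = 1.60 M.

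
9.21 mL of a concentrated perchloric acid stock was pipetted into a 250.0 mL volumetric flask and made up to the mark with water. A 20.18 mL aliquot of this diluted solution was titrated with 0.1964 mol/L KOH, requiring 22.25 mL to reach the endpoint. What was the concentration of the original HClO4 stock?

n(KOH) = 0.1964 x 0.02225 = 0.004370 mol.
n(HClO4) in the aliquot = 0.004370 mol.
[diluted HClO4] = 0.004370 / 0.02018 = 0.2165 M.
Dilution factor = 250.0/9.210 = 27.14, so [stock] = 0.2165 x 27.14 = 5.88 M.

5.88 M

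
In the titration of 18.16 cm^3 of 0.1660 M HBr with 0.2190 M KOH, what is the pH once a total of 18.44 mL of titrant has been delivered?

12.45

n(acid) = 0.1660 x 0.01816 = 0.003015 mol; n(KOH) added = 0.2190 x 0.01844 = 0.004038 mol.
Base is in excess by 0.004038 - 0.003015 = 0.001024 mol in a total volume of 0.03660 L.
[OH^-] = 0.001024/0.03660 = 0.02797 M, so pOH = 1.55 and pH = 14.00 - 1.55 = 12.45.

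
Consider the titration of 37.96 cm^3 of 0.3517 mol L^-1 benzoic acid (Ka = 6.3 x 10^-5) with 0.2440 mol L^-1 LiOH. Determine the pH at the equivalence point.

n(C6H5COOH) = 0.3517 x 0.03796 = 0.01335 mol; V(LiOH) at equivalence = 0.01335/0.2440 = 0.05472 L.
At equivalence all the acid is converted to C6H5COO-; total volume = 0.03796 + 0.05472 = 0.09268 L, so [C6H5COO-] = 0.01335/0.09268 = 0.1441 M.
Kb = Kw/Ka = 1.0e-14 / 6.3 x 10^-5 = 1.59e-10.
[OH^-] = sqrt(Kb x [C6H5COO-]) = sqrt(1.59e-10 x 0.1441) = 4.78e-6 M.
pOH = 5.32, so pH = 14.00 - 5.32 = 8.68.

8.68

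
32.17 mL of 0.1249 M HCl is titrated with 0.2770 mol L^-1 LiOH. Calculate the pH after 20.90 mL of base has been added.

n(acid) = 0.1249 x 0.03217 = 0.004018 mol; n(LiOH) added = 0.2770 x 0.02090 = 0.005789 mol.
Base is in excess by 0.005789 - 0.004018 = 0.001771 mol in a total volume of 0.05307 L.
[OH^-] = 0.001771/0.05307 = 0.03338 M, so pOH = 1.48 and pH = 14.00 - 1.48 = 12.52.

12.52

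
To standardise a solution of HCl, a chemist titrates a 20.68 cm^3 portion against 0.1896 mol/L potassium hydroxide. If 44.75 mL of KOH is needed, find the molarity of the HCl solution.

n(KOH) delivered = 0.1896 x 0.04475 = 0.008485 mol.
For a 1:1 reaction, n(HCl) = 0.008485 mol.
[HCl] = 0.008485 mol / 0.02068 L = 0.410 M.

0.410 M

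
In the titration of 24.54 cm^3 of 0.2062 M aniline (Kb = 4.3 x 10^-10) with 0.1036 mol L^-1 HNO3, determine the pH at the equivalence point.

n(C6H5NH2) = 0.2062 x 0.02454 = 0.005060 mol; V(HNO3) at equivalence = 0.005060/0.1036 = 0.04884 L.
At equivalence the base is fully converted to C6H5NH3+; total volume = 0.07338 L, so [C6H5NH3+] = 0.005060/0.07338 = 0.06896 M.
Ka(C6H5NH3+) = Kw/Kb = 1.0e-14 / 4.3 x 10^-10 = 2.33e-5.
[H^+] = sqrt(Ka x [C6H5NH3+]) = sqrt(2.33e-5 x 0.06896) = 0.00127 M.
pH = -log(0.00127) = 2.90.

2.90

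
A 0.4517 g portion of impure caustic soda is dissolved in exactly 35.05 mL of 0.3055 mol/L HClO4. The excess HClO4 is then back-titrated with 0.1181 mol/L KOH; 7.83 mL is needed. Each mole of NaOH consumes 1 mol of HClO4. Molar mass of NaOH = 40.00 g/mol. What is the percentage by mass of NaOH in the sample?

86.6%

Total n(HClO4) added = 0.3055 x 0.03505 = 0.01071 mol.
n(KOH) used = 0.1181 x 0.007830 = 0.0009247 mol, which equals the excess n(HClO4).
So n(HClO4) consumed by the sample = 0.01071 - 0.0009247 = 0.009783 mol.
n(NaOH) = 0.009783 / 1 = 0.009783 mol.
mass NaOH = 0.009783 x 40.00 = 0.3913 g, so %NaOH = 0.3913/0.4517 x 100 = 86.6%.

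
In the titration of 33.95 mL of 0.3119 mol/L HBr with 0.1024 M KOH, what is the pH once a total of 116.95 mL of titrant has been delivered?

n(acid) = 0.3119 x 0.03395 = 0.01059 mol; n(KOH) added = 0.1024 x 0.1169 = 0.01198 mol.
Base is in excess by 0.01198 - 0.01059 = 0.001387 mol in a total volume of 0.1509 L.
[OH^-] = 0.001387/0.1509 = 0.009189 M, so pOH = 2.04 and pH = 14.00 - 2.04 = 11.96.

11.96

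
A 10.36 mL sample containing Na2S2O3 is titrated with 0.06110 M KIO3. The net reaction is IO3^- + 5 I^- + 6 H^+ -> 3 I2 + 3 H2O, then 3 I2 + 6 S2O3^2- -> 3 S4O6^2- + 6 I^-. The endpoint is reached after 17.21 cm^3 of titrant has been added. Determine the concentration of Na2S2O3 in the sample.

n(KIO3) = 0.06110 x 0.01721 = 0.001052 mol.
From the balanced equation, 1 mol KIO3 reacts with 6 mol Na2S2O3, so n(Na2S2O3) = 0.001052 x 6/1 = 0.006309 mol.
[Na2S2O3] = 0.006309 / 0.01036 L = 0.609 M.

0.609 M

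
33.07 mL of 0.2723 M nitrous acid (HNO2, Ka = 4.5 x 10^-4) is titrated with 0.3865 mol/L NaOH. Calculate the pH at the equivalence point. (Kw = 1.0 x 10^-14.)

8.28

n(HNO2) = 0.2723 x 0.03307 = 0.009005 mol; V(NaOH) at equivalence = 0.009005/0.3865 = 0.02330 L.
At equivalence all the acid is converted to NO2-; total volume = 0.03307 + 0.02330 = 0.05637 L, so [NO2-] = 0.009005/0.05637 = 0.1598 M.
Kb = Kw/Ka = 1.0e-14 / 4.5 x 10^-4 = 2.22e-11.
[OH^-] = sqrt(Kb x [NO2-]) = sqrt(2.22e-11 x 0.1598) = 1.88e-6 M.
pOH = 5.72, so pH = 14.00 - 5.72 = 8.28.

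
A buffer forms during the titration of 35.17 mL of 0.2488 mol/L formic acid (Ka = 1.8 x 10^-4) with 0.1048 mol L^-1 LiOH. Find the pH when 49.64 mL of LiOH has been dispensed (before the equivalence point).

3.91

Initial n(HCOOH) = 0.2488 x 0.03517 = 0.008750 mol.
n(LiOH) added = 0.1048 x 0.04964 = 0.005202 mol, converting that many moles of HCOOH to HCOO-.
Remaining n(HCOOH) = 0.003548 mol; n(HCOO-) = 0.005202 mol.
By Henderson-Hasselbalch, pH = pKa + log([A^-]/[HA]) = 3.74 + log(0.005202/0.003548) = 3.74 + (+0.17) = 3.91.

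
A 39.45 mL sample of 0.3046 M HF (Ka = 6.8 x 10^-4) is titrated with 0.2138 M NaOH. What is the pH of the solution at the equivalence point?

8.13

n(HF) = 0.3046 x 0.03945 = 0.01202 mol; V(NaOH) at equivalence = 0.01202/0.2138 = 0.05620 L.
At equivalence all the acid is converted to F-; total volume = 0.03945 + 0.05620 = 0.09565 L, so [F-] = 0.01202/0.09565 = 0.1256 M.
Kb = Kw/Ka = 1.0e-14 / 6.8 x 10^-4 = 1.47e-11.
[OH^-] = sqrt(Kb x [F-]) = sqrt(1.47e-11 x 0.1256) = 1.36e-6 M.
pOH = 5.87, so pH = 14.00 - 5.87 = 8.13.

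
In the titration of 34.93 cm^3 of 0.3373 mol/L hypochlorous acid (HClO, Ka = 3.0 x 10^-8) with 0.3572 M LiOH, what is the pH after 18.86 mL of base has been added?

Initial n(HClO) = 0.3373 x 0.03493 = 0.01178 mol.
n(LiOH) added = 0.3572 x 0.01886 = 0.006737 mol, converting that many moles of HClO to ClO-.
Remaining n(HClO) = 0.005045 mol; n(ClO-) = 0.006737 mol.
By Henderson-Hasselbalch, pH = pKa + log([A^-]/[HA]) = 7.52 + log(0.006737/0.005045) = 7.52 + (+0.13) = 7.65.

7.65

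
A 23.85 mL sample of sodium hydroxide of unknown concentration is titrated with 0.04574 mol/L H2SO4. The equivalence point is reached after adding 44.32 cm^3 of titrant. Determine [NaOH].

n(H2SO4) delivered = 0.04574 x 0.04432 = 0.002027 mol.
The reaction is 2 NaOH + 1 H2SO4, so n(NaOH) = 0.002027 x 2/1 = 0.004054 mol.
[NaOH] = 0.004054 mol / 0.02385 L = 0.170 M.

0.170 M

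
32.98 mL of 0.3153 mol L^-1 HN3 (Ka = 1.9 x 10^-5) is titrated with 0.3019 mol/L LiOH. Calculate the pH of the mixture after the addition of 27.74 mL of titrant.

5.34

Initial n(HN3) = 0.3153 x 0.03298 = 0.01040 mol.
n(LiOH) added = 0.3019 x 0.02774 = 0.008375 mol, converting that many moles of HN3 to N3-.
Remaining n(HN3) = 0.002024 mol; n(N3-) = 0.008375 mol.
By Henderson-Hasselbalch, pH = pKa + log([A^-]/[HA]) = 4.72 + log(0.008375/0.002024) = 4.72 + (+0.62) = 5.34.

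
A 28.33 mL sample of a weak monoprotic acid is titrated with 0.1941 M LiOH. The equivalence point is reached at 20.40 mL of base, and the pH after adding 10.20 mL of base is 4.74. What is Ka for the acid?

10.20 mL is half of the equivalence volume, so this is the half-equivalence point where [HA] = [A^-].
At half-equivalence pH = pKa, so pKa = 4.74.
Ka = 10^(-4.74) = 1.8 x 10^-5.

1.8 x 10^-5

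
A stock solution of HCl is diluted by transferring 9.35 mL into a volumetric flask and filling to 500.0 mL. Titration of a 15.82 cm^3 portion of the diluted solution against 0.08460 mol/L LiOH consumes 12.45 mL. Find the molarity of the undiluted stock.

n(LiOH) = 0.08460 x 0.01245 = 0.001053 mol.
n(HCl) in the aliquot = 0.001053 mol.
[diluted HCl] = 0.001053 / 0.01582 = 0.06658 M.
Dilution factor = 500.0/9.350 = 53.48, so [stock] = 0.06658 x 53.48 = 3.56 M.

3.56 M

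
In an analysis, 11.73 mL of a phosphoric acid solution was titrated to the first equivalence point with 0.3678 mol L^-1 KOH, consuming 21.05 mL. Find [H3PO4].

0.660 M

n(KOH) = 0.3678 x 0.02105 = 0.007742 mol.
At the first equivalence point, 1 mol OH^- react per mol H3PO4, so n(H3PO4) = 0.007742 / 1 = 0.007742 mol.
[H3PO4] = 0.007742 / 0.01173 L = 0.660 M.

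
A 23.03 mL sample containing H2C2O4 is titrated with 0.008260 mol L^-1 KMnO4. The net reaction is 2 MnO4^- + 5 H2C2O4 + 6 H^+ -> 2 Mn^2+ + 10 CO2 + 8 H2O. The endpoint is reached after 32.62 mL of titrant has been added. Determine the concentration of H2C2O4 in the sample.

0.0292 M

n(KMnO4) = 0.008260 x 0.03262 = 0.0002694 mol.
From the balanced equation, 2 mol KMnO4 reacts with 5 mol H2C2O4, so n(H2C2O4) = 0.0002694 x 5/2 = 0.0006736 mol.
[H2C2O4] = 0.0006736 / 0.02303 L = 0.0292 M.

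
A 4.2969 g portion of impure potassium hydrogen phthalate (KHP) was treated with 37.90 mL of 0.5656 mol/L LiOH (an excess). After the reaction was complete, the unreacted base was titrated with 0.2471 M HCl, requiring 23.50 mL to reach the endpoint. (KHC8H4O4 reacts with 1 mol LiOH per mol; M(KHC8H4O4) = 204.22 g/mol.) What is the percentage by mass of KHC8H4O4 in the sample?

Total n(LiOH) added = 0.5656 x 0.03790 = 0.02144 mol.
n(HCl) used = 0.2471 x 0.02350 = 0.005807 mol, which equals the excess n(LiOH).
So n(LiOH) consumed by the sample = 0.02144 - 0.005807 = 0.01563 mol.
n(KHC8H4O4) = 0.01563 / 1 = 0.01563 mol.
mass KHC8H4O4 = 0.01563 x 204.22 = 3.192 g, so %KHC8H4O4 = 3.192/4.2969 x 100 = 74.3%.

74.3%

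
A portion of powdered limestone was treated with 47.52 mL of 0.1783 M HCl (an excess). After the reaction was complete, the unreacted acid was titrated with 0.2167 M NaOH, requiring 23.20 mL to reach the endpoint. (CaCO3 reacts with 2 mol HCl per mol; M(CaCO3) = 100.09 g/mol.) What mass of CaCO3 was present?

Total n(HCl) added = 0.1783 x 0.04752 = 0.008473 mol.
n(NaOH) used = 0.2167 x 0.02320 = 0.005027 mol, which equals the excess n(HCl).
So n(HCl) consumed by the sample = 0.008473 - 0.005027 = 0.003445 mol.
n(CaCO3) = 0.003445 / 2 = 0.001723 mol.
mass = 0.001723 mol x 100.09 g/mol = 0.172 g.

0.172 g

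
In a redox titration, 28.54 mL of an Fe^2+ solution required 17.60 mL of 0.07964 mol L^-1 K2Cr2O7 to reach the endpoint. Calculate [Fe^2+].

n(K2Cr2O7) = 0.07964 x 0.01760 = 0.001402 mol.
From the balanced equation, 1 mol K2Cr2O7 reacts with 6 mol Fe^2+, so n(Fe^2+) = 0.001402 x 6/1 = 0.008410 mol.
[Fe^2+] = 0.008410 / 0.02854 L = 0.295 M.

0.295 M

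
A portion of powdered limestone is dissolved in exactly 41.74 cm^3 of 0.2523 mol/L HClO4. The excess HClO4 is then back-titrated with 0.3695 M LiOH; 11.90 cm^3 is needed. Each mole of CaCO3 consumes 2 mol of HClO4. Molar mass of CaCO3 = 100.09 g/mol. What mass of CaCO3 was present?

0.307 g

Total n(HClO4) added = 0.2523 x 0.04174 = 0.01053 mol.
n(LiOH) used = 0.3695 x 0.01190 = 0.004397 mol, which equals the excess n(HClO4).
So n(HClO4) consumed by the sample = 0.01053 - 0.004397 = 0.006134 mol.
n(CaCO3) = 0.006134 / 2 = 0.003067 mol.
mass = 0.003067 mol x 100.09 g/mol = 0.307 g.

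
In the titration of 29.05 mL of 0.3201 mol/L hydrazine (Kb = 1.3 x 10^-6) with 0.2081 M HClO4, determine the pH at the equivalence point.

n(N2H4) = 0.3201 x 0.02905 = 0.009299 mol; V(HClO4) at equivalence = 0.009299/0.2081 = 0.04468 L.
At equivalence the base is fully converted to N2H5+; total volume = 0.07373 L, so [N2H5+] = 0.009299/0.07373 = 0.1261 M.
Ka(N2H5+) = Kw/Kb = 1.0e-14 / 1.3 x 10^-6 = 7.69e-9.
[H^+] = sqrt(Ka x [N2H5+]) = sqrt(7.69e-9 x 0.1261) = 3.11e-5 M.
pH = -log(3.11e-5) = 4.51.

4.51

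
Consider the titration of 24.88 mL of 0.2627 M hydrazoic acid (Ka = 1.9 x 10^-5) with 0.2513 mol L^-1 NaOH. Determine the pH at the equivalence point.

8.91

n(HN3) = 0.2627 x 0.02488 = 0.006536 mol; V(NaOH) at equivalence = 0.006536/0.2513 = 0.02601 L.
At equivalence all the acid is converted to N3-; total volume = 0.02488 + 0.02601 = 0.05089 L, so [N3-] = 0.006536/0.05089 = 0.1284 M.
Kb = Kw/Ka = 1.0e-14 / 1.9 x 10^-5 = 5.26e-10.
[OH^-] = sqrt(Kb x [N3-]) = sqrt(5.26e-10 x 0.1284) = 8.22e-6 M.
pOH = 5.09, so pH = 14.00 - 5.09 = 8.91.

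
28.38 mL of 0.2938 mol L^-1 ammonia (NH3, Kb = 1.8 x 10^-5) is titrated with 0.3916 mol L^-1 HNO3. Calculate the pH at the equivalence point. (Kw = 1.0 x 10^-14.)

n(NH3) = 0.2938 x 0.02838 = 0.008338 mol; V(HNO3) at equivalence = 0.008338/0.3916 = 0.02129 L.
At equivalence the base is fully converted to NH4+; total volume = 0.04967 L, so [NH4+] = 0.008338/0.04967 = 0.1679 M.
Ka(NH4+) = Kw/Kb = 1.0e-14 / 1.8 x 10^-5 = 5.56e-10.
[H^+] = sqrt(Ka x [NH4+]) = sqrt(5.56e-10 x 0.1679) = 9.66e-6 M.
pH = -log(9.66e-6) = 5.02.

5.02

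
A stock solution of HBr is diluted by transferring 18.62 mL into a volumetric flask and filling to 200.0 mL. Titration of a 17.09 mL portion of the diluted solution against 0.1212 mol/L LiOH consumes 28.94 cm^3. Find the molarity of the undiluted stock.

n(LiOH) = 0.1212 x 0.02894 = 0.003508 mol.
n(HBr) in the aliquot = 0.003508 mol.
[diluted HBr] = 0.003508 / 0.01709 = 0.2052 M.
Dilution factor = 200.0/18.62 = 10.74, so [stock] = 0.2052 x 10.74 = 2.20 M.

2.20 M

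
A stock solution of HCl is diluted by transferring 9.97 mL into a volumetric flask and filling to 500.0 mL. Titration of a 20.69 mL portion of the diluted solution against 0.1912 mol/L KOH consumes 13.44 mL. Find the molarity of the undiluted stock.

6.23 M

n(KOH) = 0.1912 x 0.01344 = 0.002570 mol.
n(HCl) in the aliquot = 0.002570 mol.
[diluted HCl] = 0.002570 / 0.02069 = 0.1242 M.
Dilution factor = 500.0/9.970 = 50.15, so [stock] = 0.1242 x 50.15 = 6.23 M.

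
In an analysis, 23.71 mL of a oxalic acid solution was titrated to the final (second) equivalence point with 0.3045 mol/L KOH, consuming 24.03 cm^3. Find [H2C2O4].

n(KOH) = 0.3045 x 0.02403 = 0.007317 mol.
At the final (second) equivalence point, 2 mol OH^- react per mol H2C2O4, so n(H2C2O4) = 0.007317 / 2 = 0.003659 mol.
[H2C2O4] = 0.003659 / 0.02371 L = 0.154 M.

0.154 M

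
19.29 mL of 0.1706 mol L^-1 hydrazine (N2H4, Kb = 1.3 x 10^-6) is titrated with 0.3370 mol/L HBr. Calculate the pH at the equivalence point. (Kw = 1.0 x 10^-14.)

n(N2H4) = 0.1706 x 0.01929 = 0.003291 mol; V(HBr) at equivalence = 0.003291/0.3370 = 0.009765 L.
At equivalence the base is fully converted to N2H5+; total volume = 0.02906 L, so [N2H5+] = 0.003291/0.02906 = 0.1133 M.
Ka(N2H5+) = Kw/Kb = 1.0e-14 / 1.3 x 10^-6 = 7.69e-9.
[H^+] = sqrt(Ka x [N2H5+]) = sqrt(7.69e-9 x 0.1133) = 2.95e-5 M.
pH = -log(2.95e-5) = 4.53.

4.53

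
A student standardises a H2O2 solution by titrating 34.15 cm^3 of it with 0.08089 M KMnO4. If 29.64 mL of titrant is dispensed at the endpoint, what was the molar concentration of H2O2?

n(KMnO4) = 0.08089 x 0.02964 = 0.002398 mol.
From the balanced equation, 2 mol KMnO4 reacts with 5 mol H2O2, so n(H2O2) = 0.002398 x 5/2 = 0.005994 mol.
[H2O2] = 0.005994 / 0.03415 L = 0.176 M.

0.176 M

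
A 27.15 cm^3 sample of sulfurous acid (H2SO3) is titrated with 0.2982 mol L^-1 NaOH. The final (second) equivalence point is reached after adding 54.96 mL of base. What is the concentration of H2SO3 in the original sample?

0.302 M

n(NaOH) = 0.2982 x 0.05496 = 0.01639 mol.
At the final (second) equivalence point, 2 mol OH^- react per mol H2SO3, so n(H2SO3) = 0.01639 / 2 = 0.008195 mol.
[H2SO3] = 0.008195 / 0.02715 L = 0.302 M.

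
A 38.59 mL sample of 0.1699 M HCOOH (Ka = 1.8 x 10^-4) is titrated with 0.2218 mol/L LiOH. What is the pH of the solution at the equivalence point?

n(HCOOH) = 0.1699 x 0.03859 = 0.006556 mol; V(LiOH) at equivalence = 0.006556/0.2218 = 0.02956 L.
At equivalence all the acid is converted to HCOO-; total volume = 0.03859 + 0.02956 = 0.06815 L, so [HCOO-] = 0.006556/0.06815 = 0.09621 M.
Kb = Kw/Ka = 1.0e-14 / 1.8 x 10^-4 = 5.56e-11.
[OH^-] = sqrt(Kb x [HCOO-]) = sqrt(5.56e-11 x 0.09621) = 2.31e-6 M.
pOH = 5.64, so pH = 14.00 - 5.64 = 8.36.

8.36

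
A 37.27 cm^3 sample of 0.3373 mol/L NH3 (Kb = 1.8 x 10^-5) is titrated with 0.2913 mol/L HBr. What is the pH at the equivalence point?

5.03

n(NH3) = 0.3373 x 0.03727 = 0.01257 mol; V(HBr) at equivalence = 0.01257/0.2913 = 0.04316 L.
At equivalence the base is fully converted to NH4+; total volume = 0.08043 L, so [NH4+] = 0.01257/0.08043 = 0.1563 M.
Ka(NH4+) = Kw/Kb = 1.0e-14 / 1.8 x 10^-5 = 5.56e-10.
[H^+] = sqrt(Ka x [NH4+]) = sqrt(5.56e-10 x 0.1563) = 9.32e-6 M.
pH = -log(9.32e-6) = 5.03.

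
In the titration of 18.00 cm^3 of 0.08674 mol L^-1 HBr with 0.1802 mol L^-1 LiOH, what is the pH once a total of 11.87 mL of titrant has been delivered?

n(acid) = 0.08674 x 0.01800 = 0.001561 mol; n(LiOH) added = 0.1802 x 0.01187 = 0.002139 mol.
Base is in excess by 0.002139 - 0.001561 = 0.0005777 mol in a total volume of 0.02987 L.
[OH^-] = 0.0005777/0.02987 = 0.01934 M, so pOH = 1.71 and pH = 14.00 - 1.71 = 12.29.

12.29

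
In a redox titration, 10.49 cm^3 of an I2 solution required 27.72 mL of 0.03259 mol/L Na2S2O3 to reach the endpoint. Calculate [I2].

0.0431 M

n(Na2S2O3) = 0.03259 x 0.02772 = 0.0009034 mol.
From the balanced equation, 2 mol Na2S2O3 reacts with 1 mol I2, so n(I2) = 0.0009034 x 1/2 = 0.0004517 mol.
[I2] = 0.0004517 / 0.01049 L = 0.0431 M.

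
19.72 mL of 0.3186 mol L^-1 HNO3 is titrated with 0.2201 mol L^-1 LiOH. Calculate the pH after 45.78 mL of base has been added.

12.76

n(acid) = 0.3186 x 0.01972 = 0.006283 mol; n(LiOH) added = 0.2201 x 0.04578 = 0.01008 mol.
Base is in excess by 0.01008 - 0.006283 = 0.003793 mol in a total volume of 0.06550 L.
[OH^-] = 0.003793/0.06550 = 0.05791 M, so pOH = 1.24 and pH = 14.00 - 1.24 = 12.76.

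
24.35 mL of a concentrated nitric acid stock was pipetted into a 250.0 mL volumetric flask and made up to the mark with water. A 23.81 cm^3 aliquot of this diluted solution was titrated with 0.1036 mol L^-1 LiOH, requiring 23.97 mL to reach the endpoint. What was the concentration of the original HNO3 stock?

n(LiOH) = 0.1036 x 0.02397 = 0.002483 mol.
n(HNO3) in the aliquot = 0.002483 mol.
[diluted HNO3] = 0.002483 / 0.02381 = 0.1043 M.
Dilution factor = 250.0/24.35 = 10.27, so [stock] = 0.1043 x 10.27 = 1.07 M.

1.07 M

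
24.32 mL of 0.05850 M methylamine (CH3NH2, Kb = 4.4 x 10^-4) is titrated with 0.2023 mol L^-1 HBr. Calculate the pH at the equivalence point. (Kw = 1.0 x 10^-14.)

5.99

n(CH3NH2) = 0.05850 x 0.02432 = 0.001423 mol; V(HBr) at equivalence = 0.001423/0.2023 = 0.007033 L.
At equivalence the base is fully converted to CH3NH3+; total volume = 0.03135 L, so [CH3NH3+] = 0.001423/0.03135 = 0.04538 M.
Ka(CH3NH3+) = Kw/Kb = 1.0e-14 / 4.4 x 10^-4 = 2.27e-11.
[H^+] = sqrt(Ka x [CH3NH3+]) = sqrt(2.27e-11 x 0.04538) = 1.02e-6 M.
pH = -log(1.02e-6) = 5.99.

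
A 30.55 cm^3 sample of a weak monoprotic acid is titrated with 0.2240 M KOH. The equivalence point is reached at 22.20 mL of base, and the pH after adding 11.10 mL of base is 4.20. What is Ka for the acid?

6.3 x 10^-5

11.10 mL is half of the equivalence volume, so this is the half-equivalence point where [HA] = [A^-].
At half-equivalence pH = pKa, so pKa = 4.20.
Ka = 10^(-4.20) = 6.3 x 10^-5.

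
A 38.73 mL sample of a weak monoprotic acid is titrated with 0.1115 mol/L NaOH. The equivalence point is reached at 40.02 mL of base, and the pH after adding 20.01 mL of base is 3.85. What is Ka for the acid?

20.01 mL is half of the equivalence volume, so this is the half-equivalence point where [HA] = [A^-].
At half-equivalence pH = pKa, so pKa = 3.85.
Ka = 10^(-3.85) = 1.4 x 10^-4.

1.4 x 10^-4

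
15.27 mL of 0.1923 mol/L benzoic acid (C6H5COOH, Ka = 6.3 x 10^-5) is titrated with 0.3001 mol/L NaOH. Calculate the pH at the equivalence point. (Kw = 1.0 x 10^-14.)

n(C6H5COOH) = 0.1923 x 0.01527 = 0.002936 mol; V(NaOH) at equivalence = 0.002936/0.3001 = 0.009785 L.
At equivalence all the acid is converted to C6H5COO-; total volume = 0.01527 + 0.009785 = 0.02505 L, so [C6H5COO-] = 0.002936/0.02505 = 0.1172 M.
Kb = Kw/Ka = 1.0e-14 / 6.3 x 10^-5 = 1.59e-10.
[OH^-] = sqrt(Kb x [C6H5COO-]) = sqrt(1.59e-10 x 0.1172) = 4.31e-6 M.
pOH = 5.37, so pH = 14.00 - 5.37 = 8.63.

8.63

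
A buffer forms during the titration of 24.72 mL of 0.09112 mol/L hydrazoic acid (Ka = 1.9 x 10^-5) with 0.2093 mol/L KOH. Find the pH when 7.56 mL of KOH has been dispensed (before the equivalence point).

Initial n(HN3) = 0.09112 x 0.02472 = 0.002252 mol.
n(KOH) added = 0.2093 x 0.007560 = 0.001582 mol, converting that many moles of HN3 to N3-.
Remaining n(HN3) = 0.0006702 mol; n(N3-) = 0.001582 mol.
By Henderson-Hasselbalch, pH = pKa + log([A^-]/[HA]) = 4.72 + log(0.001582/0.0006702) = 4.72 + (+0.37) = 5.09.

5.09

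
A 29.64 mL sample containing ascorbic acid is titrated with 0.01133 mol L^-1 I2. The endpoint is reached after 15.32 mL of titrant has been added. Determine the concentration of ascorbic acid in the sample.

0.00586 M

n(I2) = 0.01133 x 0.01532 = 0.0001736 mol.
From the balanced equation, 1 mol I2 reacts with 1 mol ascorbic acid, so n(ascorbic acid) = 0.0001736 x 1/1 = 0.0001736 mol.
[ascorbic acid] = 0.0001736 / 0.02964 L = 0.00586 M.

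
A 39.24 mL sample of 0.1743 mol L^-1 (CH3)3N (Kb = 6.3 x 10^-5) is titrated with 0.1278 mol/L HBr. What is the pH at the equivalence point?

n((CH3)3N) = 0.1743 x 0.03924 = 0.006840 mol; V(HBr) at equivalence = 0.006840/0.1278 = 0.05352 L.
At equivalence the base is fully converted to (CH3)3NH+; total volume = 0.09276 L, so [(CH3)3NH+] = 0.006840/0.09276 = 0.07374 M.
Ka((CH3)3NH+) = Kw/Kb = 1.0e-14 / 6.3 x 10^-5 = 1.59e-10.
[H^+] = sqrt(Ka x [(CH3)3NH+]) = sqrt(1.59e-10 x 0.07374) = 3.42e-6 M.
pH = -log(3.42e-6) = 5.47.

5.47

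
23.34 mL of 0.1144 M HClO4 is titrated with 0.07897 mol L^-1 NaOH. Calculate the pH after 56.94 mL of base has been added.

12.36

n(acid) = 0.1144 x 0.02334 = 0.002670 mol; n(NaOH) added = 0.07897 x 0.05694 = 0.004497 mol.
Base is in excess by 0.004497 - 0.002670 = 0.001826 mol in a total volume of 0.08028 L.
[OH^-] = 0.001826/0.08028 = 0.02275 M, so pOH = 1.64 and pH = 14.00 - 1.64 = 12.36.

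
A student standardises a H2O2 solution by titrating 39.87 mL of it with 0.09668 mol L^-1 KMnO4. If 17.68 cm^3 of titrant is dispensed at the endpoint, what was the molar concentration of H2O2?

0.107 M

n(KMnO4) = 0.09668 x 0.01768 = 0.001709 mol.
From the balanced equation, 2 mol KMnO4 reacts with 5 mol H2O2, so n(H2O2) = 0.001709 x 5/2 = 0.004273 mol.
[H2O2] = 0.004273 / 0.03987 L = 0.107 M.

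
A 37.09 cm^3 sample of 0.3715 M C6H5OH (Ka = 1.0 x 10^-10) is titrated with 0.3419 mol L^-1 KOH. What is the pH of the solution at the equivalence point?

n(C6H5OH) = 0.3715 x 0.03709 = 0.01378 mol; V(KOH) at equivalence = 0.01378/0.3419 = 0.04030 L.
At equivalence all the acid is converted to C6H5O-; total volume = 0.03709 + 0.04030 = 0.07739 L, so [C6H5O-] = 0.01378/0.07739 = 0.1780 M.
Kb = Kw/Ka = 1.0e-14 / 1.0 x 10^-10 = 0.000100.
[OH^-] = sqrt(Kb x [C6H5O-]) = sqrt(0.000100 x 0.1780) = 0.00422 M.
pOH = 2.37, so pH = 14.00 - 2.37 = 11.63.

11.63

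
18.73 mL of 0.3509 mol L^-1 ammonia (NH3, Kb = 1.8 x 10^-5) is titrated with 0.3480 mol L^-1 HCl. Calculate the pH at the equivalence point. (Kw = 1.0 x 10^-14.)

5.01

n(NH3) = 0.3509 x 0.01873 = 0.006572 mol; V(HCl) at equivalence = 0.006572/0.3480 = 0.01889 L.
At equivalence the base is fully converted to NH4+; total volume = 0.03762 L, so [NH4+] = 0.006572/0.03762 = 0.1747 M.
Ka(NH4+) = Kw/Kb = 1.0e-14 / 1.8 x 10^-5 = 5.56e-10.
[H^+] = sqrt(Ka x [NH4+]) = sqrt(5.56e-10 x 0.1747) = 9.85e-6 M.
pH = -log(9.85e-6) = 5.01.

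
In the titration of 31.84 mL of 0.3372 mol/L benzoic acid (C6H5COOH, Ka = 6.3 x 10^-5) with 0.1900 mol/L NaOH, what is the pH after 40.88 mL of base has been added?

Initial n(C6H5COOH) = 0.3372 x 0.03184 = 0.01074 mol.
n(NaOH) added = 0.1900 x 0.04088 = 0.007767 mol, converting that many moles of C6H5COOH to C6H5COO-.
Remaining n(C6H5COOH) = 0.002969 mol; n(C6H5COO-) = 0.007767 mol.
By Henderson-Hasselbalch, pH = pKa + log([A^-]/[HA]) = 4.20 + log(0.007767/0.002969) = 4.20 + (+0.42) = 4.62.

4.62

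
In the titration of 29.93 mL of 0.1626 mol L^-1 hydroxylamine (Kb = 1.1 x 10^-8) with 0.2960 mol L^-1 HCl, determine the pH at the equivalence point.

3.51

n(NH2OH) = 0.1626 x 0.02993 = 0.004867 mol; V(HCl) at equivalence = 0.004867/0.2960 = 0.01644 L.
At equivalence the base is fully converted to NH3OH+; total volume = 0.04637 L, so [NH3OH+] = 0.004867/0.04637 = 0.1049 M.
Ka(NH3OH+) = Kw/Kb = 1.0e-14 / 1.1 x 10^-8 = 9.09e-7.
[H^+] = sqrt(Ka x [NH3OH+]) = sqrt(9.09e-7 x 0.1049) = 0.000309 M.
pH = -log(0.000309) = 3.51.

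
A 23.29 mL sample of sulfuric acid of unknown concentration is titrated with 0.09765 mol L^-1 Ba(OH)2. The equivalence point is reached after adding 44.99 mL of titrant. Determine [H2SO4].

0.189 M

n(Ba(OH)2) delivered = 0.09765 x 0.04499 = 0.004393 mol.
For a 1:1 reaction, n(H2SO4) = 0.004393 mol.
[H2SO4] = 0.004393 mol / 0.02329 L = 0.189 M.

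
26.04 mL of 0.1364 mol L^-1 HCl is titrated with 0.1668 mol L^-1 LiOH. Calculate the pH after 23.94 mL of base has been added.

11.95

n(acid) = 0.1364 x 0.02604 = 0.003552 mol; n(LiOH) added = 0.1668 x 0.02394 = 0.003993 mol.
Base is in excess by 0.003993 - 0.003552 = 0.0004413 mol in a total volume of 0.04998 L.
[OH^-] = 0.0004413/0.04998 = 0.008830 M, so pOH = 2.05 and pH = 14.00 - 2.05 = 11.95.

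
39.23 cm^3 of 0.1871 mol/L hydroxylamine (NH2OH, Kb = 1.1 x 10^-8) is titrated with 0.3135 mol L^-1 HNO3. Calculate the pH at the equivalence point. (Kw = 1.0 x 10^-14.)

n(NH2OH) = 0.1871 x 0.03923 = 0.007340 mol; V(HNO3) at equivalence = 0.007340/0.3135 = 0.02341 L.
At equivalence the base is fully converted to NH3OH+; total volume = 0.06264 L, so [NH3OH+] = 0.007340/0.06264 = 0.1172 M.
Ka(NH3OH+) = Kw/Kb = 1.0e-14 / 1.1 x 10^-8 = 9.09e-7.
[H^+] = sqrt(Ka x [NH3OH+]) = sqrt(9.09e-7 x 0.1172) = 0.000326 M.
pH = -log(0.000326) = 3.49.

3.49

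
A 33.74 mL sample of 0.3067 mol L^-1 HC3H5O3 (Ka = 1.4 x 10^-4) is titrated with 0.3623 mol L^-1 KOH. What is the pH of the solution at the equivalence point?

n(HC3H5O3) = 0.3067 x 0.03374 = 0.01035 mol; V(KOH) at equivalence = 0.01035/0.3623 = 0.02856 L.
At equivalence all the acid is converted to C3H5O3-; total volume = 0.03374 + 0.02856 = 0.06230 L, so [C3H5O3-] = 0.01035/0.06230 = 0.1661 M.
Kb = Kw/Ka = 1.0e-14 / 1.4 x 10^-4 = 7.14e-11.
[OH^-] = sqrt(Kb x [C3H5O3-]) = sqrt(7.14e-11 x 0.1661) = 3.44e-6 M.
pOH = 5.46, so pH = 14.00 - 5.46 = 8.54.

8.54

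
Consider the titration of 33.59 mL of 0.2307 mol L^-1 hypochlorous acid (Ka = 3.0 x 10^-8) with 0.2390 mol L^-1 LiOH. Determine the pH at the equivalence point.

10.30

n(HClO) = 0.2307 x 0.03359 = 0.007749 mol; V(LiOH) at equivalence = 0.007749/0.2390 = 0.03242 L.
At equivalence all the acid is converted to ClO-; total volume = 0.03359 + 0.03242 = 0.06601 L, so [ClO-] = 0.007749/0.06601 = 0.1174 M.
Kb = Kw/Ka = 1.0e-14 / 3.0 x 10^-8 = 3.33e-7.
[OH^-] = sqrt(Kb x [ClO-]) = sqrt(3.33e-7 x 0.1174) = 0.000198 M.
pOH = 3.70, so pH = 14.00 - 3.70 = 10.30.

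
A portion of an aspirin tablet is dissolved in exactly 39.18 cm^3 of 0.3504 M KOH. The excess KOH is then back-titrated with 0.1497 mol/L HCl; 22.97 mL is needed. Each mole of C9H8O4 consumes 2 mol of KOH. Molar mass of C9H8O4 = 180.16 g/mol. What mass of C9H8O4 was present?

Total n(KOH) added = 0.3504 x 0.03918 = 0.01373 mol.
n(HCl) used = 0.1497 x 0.02297 = 0.003439 mol, which equals the excess n(KOH).
So n(KOH) consumed by the sample = 0.01373 - 0.003439 = 0.01029 mol.
n(C9H8O4) = 0.01029 / 2 = 0.005145 mol.
mass = 0.005145 mol x 180.16 g/mol = 0.927 g.

0.927 g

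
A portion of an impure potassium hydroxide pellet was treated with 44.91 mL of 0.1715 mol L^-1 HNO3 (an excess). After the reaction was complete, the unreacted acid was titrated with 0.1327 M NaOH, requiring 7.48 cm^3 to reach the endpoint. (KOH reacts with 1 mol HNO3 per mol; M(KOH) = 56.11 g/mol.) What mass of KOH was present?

Total n(HNO3) added = 0.1715 x 0.04491 = 0.007702 mol.
n(NaOH) used = 0.1327 x 0.007480 = 0.0009926 mol, which equals the excess n(HNO3).
So n(HNO3) consumed by the sample = 0.007702 - 0.0009926 = 0.006709 mol.
n(KOH) = 0.006709 / 1 = 0.006709 mol.
mass = 0.006709 mol x 56.11 g/mol = 0.376 g.

0.376 g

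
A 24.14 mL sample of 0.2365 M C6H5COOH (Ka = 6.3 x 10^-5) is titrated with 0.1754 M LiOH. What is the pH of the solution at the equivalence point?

8.60

n(C6H5COOH) = 0.2365 x 0.02414 = 0.005709 mol; V(LiOH) at equivalence = 0.005709/0.1754 = 0.03255 L.
At equivalence all the acid is converted to C6H5COO-; total volume = 0.02414 + 0.03255 = 0.05669 L, so [C6H5COO-] = 0.005709/0.05669 = 0.1007 M.
Kb = Kw/Ka = 1.0e-14 / 6.3 x 10^-5 = 1.59e-10.
[OH^-] = sqrt(Kb x [C6H5COO-]) = sqrt(1.59e-10 x 0.1007) = 4.00e-6 M.
pOH = 5.40, so pH = 14.00 - 5.40 = 8.60.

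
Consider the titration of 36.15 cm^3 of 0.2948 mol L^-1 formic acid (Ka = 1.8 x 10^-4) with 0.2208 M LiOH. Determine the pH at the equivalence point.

8.42

n(HCOOH) = 0.2948 x 0.03615 = 0.01066 mol; V(LiOH) at equivalence = 0.01066/0.2208 = 0.04827 L.
At equivalence all the acid is converted to HCOO-; total volume = 0.03615 + 0.04827 = 0.08442 L, so [HCOO-] = 0.01066/0.08442 = 0.1262 M.
Kb = Kw/Ka = 1.0e-14 / 1.8 x 10^-4 = 5.56e-11.
[OH^-] = sqrt(Kb x [HCOO-]) = sqrt(5.56e-11 x 0.1262) = 2.65e-6 M.
pOH = 5.58, so pH = 14.00 - 5.58 = 8.42.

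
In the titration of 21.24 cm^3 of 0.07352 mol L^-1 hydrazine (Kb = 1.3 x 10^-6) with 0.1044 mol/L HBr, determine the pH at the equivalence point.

n(N2H4) = 0.07352 x 0.02124 = 0.001562 mol; V(HBr) at equivalence = 0.001562/0.1044 = 0.01496 L.
At equivalence the base is fully converted to N2H5+; total volume = 0.03620 L, so [N2H5+] = 0.001562/0.03620 = 0.04314 M.
Ka(N2H5+) = Kw/Kb = 1.0e-14 / 1.3 x 10^-6 = 7.69e-9.
[H^+] = sqrt(Ka x [N2H5+]) = sqrt(7.69e-9 x 0.04314) = 1.82e-5 M.
pH = -log(1.82e-5) = 4.74.

4.74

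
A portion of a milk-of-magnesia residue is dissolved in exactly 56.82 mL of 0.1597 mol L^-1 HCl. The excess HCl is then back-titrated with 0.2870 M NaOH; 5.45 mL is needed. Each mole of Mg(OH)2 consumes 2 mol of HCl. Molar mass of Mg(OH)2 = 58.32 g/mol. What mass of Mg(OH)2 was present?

Total n(HCl) added = 0.1597 x 0.05682 = 0.009074 mol.
n(NaOH) used = 0.2870 x 0.005450 = 0.001564 mol, which equals the excess n(HCl).
So n(HCl) consumed by the sample = 0.009074 - 0.001564 = 0.007510 mol.
n(Mg(OH)2) = 0.007510 / 2 = 0.003755 mol.
mass = 0.003755 mol x 58.32 g/mol = 0.219 g.

0.219 g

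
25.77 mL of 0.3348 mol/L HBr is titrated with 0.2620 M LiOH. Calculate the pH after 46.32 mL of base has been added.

n(acid) = 0.3348 x 0.02577 = 0.008628 mol; n(LiOH) added = 0.2620 x 0.04632 = 0.01214 mol.
Base is in excess by 0.01214 - 0.008628 = 0.003508 mol in a total volume of 0.07209 L.
[OH^-] = 0.003508/0.07209 = 0.04866 M, so pOH = 1.31 and pH = 14.00 - 1.31 = 12.69.

12.69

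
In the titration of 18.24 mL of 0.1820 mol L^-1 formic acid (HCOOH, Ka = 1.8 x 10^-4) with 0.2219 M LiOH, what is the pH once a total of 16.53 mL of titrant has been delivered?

n(acid) = 0.1820 x 0.01824 = 0.003320 mol; n(LiOH) added = 0.2219 x 0.01653 = 0.003668 mol.
Base is in excess by 0.003668 - 0.003320 = 0.0003483 mol in a total volume of 0.03477 L.
[OH^-] = 0.0003483/0.03477 = 0.01002 M, so pOH = 2.00 and pH = 14.00 - 2.00 = 12.00.

12.00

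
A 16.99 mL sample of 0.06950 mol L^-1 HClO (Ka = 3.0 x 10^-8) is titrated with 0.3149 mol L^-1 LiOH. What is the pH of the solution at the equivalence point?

10.14

n(HClO) = 0.06950 x 0.01699 = 0.001181 mol; V(LiOH) at equivalence = 0.001181/0.3149 = 0.003750 L.
At equivalence all the acid is converted to ClO-; total volume = 0.01699 + 0.003750 = 0.02074 L, so [ClO-] = 0.001181/0.02074 = 0.05693 M.
Kb = Kw/Ka = 1.0e-14 / 3.0 x 10^-8 = 3.33e-7.
[OH^-] = sqrt(Kb x [ClO-]) = sqrt(3.33e-7 x 0.05693) = 0.000138 M.
pOH = 3.86, so pH = 14.00 - 3.86 = 10.14.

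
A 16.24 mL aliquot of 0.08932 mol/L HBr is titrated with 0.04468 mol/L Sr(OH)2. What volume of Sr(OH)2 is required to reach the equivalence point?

16.2 mL

n(HBr) = 0.08932 mol/L x 0.01624 L = 0.001451 mol.
The neutralisation is 2 HBr : 1 Sr(OH)2, so n(Sr(OH)2) = 0.001451 x 1/2 = 0.0007253 mol.
V(Sr(OH)2) = 0.0007253 / 0.04468 = 0.01623 L = 16.2 mL.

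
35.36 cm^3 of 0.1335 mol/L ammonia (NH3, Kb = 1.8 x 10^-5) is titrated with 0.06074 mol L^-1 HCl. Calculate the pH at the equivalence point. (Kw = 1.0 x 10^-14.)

n(NH3) = 0.1335 x 0.03536 = 0.004721 mol; V(HCl) at equivalence = 0.004721/0.06074 = 0.07772 L.
At equivalence the base is fully converted to NH4+; total volume = 0.1131 L, so [NH4+] = 0.004721/0.1131 = 0.04175 M.
Ka(NH4+) = Kw/Kb = 1.0e-14 / 1.8 x 10^-5 = 5.56e-10.
[H^+] = sqrt(Ka x [NH4+]) = sqrt(5.56e-10 x 0.04175) = 4.82e-6 M.
pH = -log(4.82e-6) = 5.32.

5.32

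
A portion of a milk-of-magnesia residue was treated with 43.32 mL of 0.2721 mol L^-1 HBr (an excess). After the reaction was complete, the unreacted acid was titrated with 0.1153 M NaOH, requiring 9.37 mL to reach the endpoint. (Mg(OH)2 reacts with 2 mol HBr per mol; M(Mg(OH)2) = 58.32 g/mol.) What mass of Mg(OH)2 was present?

Total n(HBr) added = 0.2721 x 0.04332 = 0.01179 mol.
n(NaOH) used = 0.1153 x 0.009370 = 0.001080 mol, which equals the excess n(HBr).
So n(HBr) consumed by the sample = 0.01179 - 0.001080 = 0.01071 mol.
n(Mg(OH)2) = 0.01071 / 2 = 0.005354 mol.
mass = 0.005354 mol x 58.32 g/mol = 0.312 g.

0.312 g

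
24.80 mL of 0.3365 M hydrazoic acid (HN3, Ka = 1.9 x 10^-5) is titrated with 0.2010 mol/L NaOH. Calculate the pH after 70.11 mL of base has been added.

12.78

n(acid) = 0.3365 x 0.02480 = 0.008345 mol; n(NaOH) added = 0.2010 x 0.07011 = 0.01409 mol.
Base is in excess by 0.01409 - 0.008345 = 0.005747 mol in a total volume of 0.09491 L.
[OH^-] = 0.005747/0.09491 = 0.06055 M, so pOH = 1.22 and pH = 14.00 - 1.22 = 12.78.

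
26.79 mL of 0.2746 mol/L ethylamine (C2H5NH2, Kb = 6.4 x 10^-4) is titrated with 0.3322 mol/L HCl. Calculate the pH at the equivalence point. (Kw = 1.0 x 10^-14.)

5.81

n(C2H5NH2) = 0.2746 x 0.02679 = 0.007357 mol; V(HCl) at equivalence = 0.007357/0.3322 = 0.02214 L.
At equivalence the base is fully converted to C2H5NH3+; total volume = 0.04893 L, so [C2H5NH3+] = 0.007357/0.04893 = 0.1503 M.
Ka(C2H5NH3+) = Kw/Kb = 1.0e-14 / 6.4 x 10^-4 = 1.56e-11.
[H^+] = sqrt(Ka x [C2H5NH3+]) = sqrt(1.56e-11 x 0.1503) = 1.53e-6 M.
pH = -log(1.53e-6) = 5.81.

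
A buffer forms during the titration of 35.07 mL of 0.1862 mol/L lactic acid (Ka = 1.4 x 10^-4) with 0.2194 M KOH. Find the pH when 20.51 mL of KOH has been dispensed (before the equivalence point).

4.20

Initial n(HC3H5O3) = 0.1862 x 0.03507 = 0.006530 mol.
n(KOH) added = 0.2194 x 0.02051 = 0.004500 mol, converting that many moles of HC3H5O3 to C3H5O3-.
Remaining n(HC3H5O3) = 0.002030 mol; n(C3H5O3-) = 0.004500 mol.
By Henderson-Hasselbalch, pH = pKa + log([A^-]/[HA]) = 3.85 + log(0.004500/0.002030) = 3.85 + (+0.35) = 4.20.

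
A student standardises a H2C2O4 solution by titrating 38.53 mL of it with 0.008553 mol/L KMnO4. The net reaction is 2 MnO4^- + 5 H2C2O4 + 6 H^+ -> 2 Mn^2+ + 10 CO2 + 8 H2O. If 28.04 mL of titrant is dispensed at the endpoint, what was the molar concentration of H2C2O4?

0.0156 M

n(KMnO4) = 0.008553 x 0.02804 = 0.0002398 mol.
From the balanced equation, 2 mol KMnO4 reacts with 5 mol H2C2O4, so n(H2C2O4) = 0.0002398 x 5/2 = 0.0005996 mol.
[H2C2O4] = 0.0005996 / 0.03853 L = 0.0156 M.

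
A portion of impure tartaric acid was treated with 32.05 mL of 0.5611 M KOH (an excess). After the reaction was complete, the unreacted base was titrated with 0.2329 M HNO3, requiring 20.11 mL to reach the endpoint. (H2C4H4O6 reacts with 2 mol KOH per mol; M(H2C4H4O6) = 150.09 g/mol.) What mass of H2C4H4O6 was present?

0.998 g

Total n(KOH) added = 0.5611 x 0.03205 = 0.01798 mol.
n(HNO3) used = 0.2329 x 0.02011 = 0.004684 mol, which equals the excess n(KOH).
So n(KOH) consumed by the sample = 0.01798 - 0.004684 = 0.01330 mol.
n(H2C4H4O6) = 0.01330 / 2 = 0.006650 mol.
mass = 0.006650 mol x 150.09 g/mol = 0.998 g.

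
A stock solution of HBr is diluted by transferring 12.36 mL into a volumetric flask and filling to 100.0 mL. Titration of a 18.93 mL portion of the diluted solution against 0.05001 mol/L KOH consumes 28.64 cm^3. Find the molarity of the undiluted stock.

n(KOH) = 0.05001 x 0.02864 = 0.001432 mol.
n(HBr) in the aliquot = 0.001432 mol.
[diluted HBr] = 0.001432 / 0.01893 = 0.07566 M.
Dilution factor = 100.0/12.36 = 8.091, so [stock] = 0.07566 x 8.091 = 0.612 M.

0.612 M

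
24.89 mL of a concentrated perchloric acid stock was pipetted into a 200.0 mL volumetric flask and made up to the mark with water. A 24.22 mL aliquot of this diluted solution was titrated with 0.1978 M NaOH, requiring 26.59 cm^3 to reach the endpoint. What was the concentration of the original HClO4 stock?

n(NaOH) = 0.1978 x 0.02659 = 0.005260 mol.
n(HClO4) in the aliquot = 0.005260 mol.
[diluted HClO4] = 0.005260 / 0.02422 = 0.2172 M.
Dilution factor = 200.0/24.89 = 8.035, so [stock] = 0.2172 x 8.035 = 1.74 M.

1.74 M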